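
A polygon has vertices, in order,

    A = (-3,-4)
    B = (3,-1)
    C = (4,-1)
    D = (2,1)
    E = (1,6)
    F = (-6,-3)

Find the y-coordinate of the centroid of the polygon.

Apply Gauss's area formula. First the cross-terms c_i = x_i·y_{i+1} − x_{i+1}·y_i:
  15, 1, 6, 11, 33, 15  ⇒  2A = 81, A = 40.5.
Then Σ (y_i + y_{i+1})·c_i = -6, so ȳ = -6 / (6·40.5) = -2/81.

-2/81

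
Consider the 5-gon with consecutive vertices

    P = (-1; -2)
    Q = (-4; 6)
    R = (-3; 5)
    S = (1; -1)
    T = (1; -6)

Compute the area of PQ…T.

Apply the shoelace formula: 2A = Σ (x_i·y_{i+1} − x_{i+1}·y_i), indices taken mod 5.
Σ = (-14) + (-2) + (-2) + (-5) + (-8) = -31
Area = |Σ|/2 = 15.5.

15.5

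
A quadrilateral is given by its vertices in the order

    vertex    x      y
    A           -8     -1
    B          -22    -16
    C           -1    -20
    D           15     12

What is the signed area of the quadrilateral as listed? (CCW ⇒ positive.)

449.5

Apply the shoelace formula: 2A = Σ (x_i·y_{i+1} − x_{i+1}·y_i), indices taken mod 4.
Σ = (106) + (424) + (288) + (81) = 899
Signed area = Σ/2 = 449.5 (positive ⇒ counter-clockwise traversal).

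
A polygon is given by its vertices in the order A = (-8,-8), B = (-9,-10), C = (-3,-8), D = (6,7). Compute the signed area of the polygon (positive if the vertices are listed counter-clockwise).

Apply Gauss's area formula: 2A = Σ (x_i·y_{i+1} − x_{i+1}·y_i), indices taken mod 4.
Cross-terms: 8, 42, 27, 8  ⇒  Σ = 85
Signed area = Σ/2 = 42.5 (positive ⇒ counter-clockwise traversal).

42.5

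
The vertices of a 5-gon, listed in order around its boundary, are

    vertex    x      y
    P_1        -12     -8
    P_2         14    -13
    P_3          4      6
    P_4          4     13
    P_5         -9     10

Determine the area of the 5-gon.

Σ = (268) + (136) + (28) + (157) + (192) = 781
Area = |Σ|/2 = 390.5.

390.5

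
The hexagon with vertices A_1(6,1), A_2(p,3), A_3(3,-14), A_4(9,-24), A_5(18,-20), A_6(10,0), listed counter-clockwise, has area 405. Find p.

-19

Write out the shoelace sum; only the two edges meeting at A_2 involve p:
2·Area = [(6·3 − p·1) + (p·(-14) − 3·3)] + 516
       = -15·p + 525 = 810
⇒ p = -19.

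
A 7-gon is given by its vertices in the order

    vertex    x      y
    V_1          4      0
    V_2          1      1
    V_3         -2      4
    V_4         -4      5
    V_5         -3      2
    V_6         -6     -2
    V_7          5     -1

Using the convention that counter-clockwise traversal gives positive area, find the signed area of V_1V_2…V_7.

Σ = (4) + (6) + (6) + (7) + (18) + (16) + (4) = 61
Signed area = Σ/2 = 30.5 (positive ⇒ counter-clockwise traversal).

30.5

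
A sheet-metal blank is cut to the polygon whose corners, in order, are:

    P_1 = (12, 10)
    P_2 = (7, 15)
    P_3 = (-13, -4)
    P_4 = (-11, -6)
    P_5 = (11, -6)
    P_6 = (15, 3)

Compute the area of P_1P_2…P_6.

P_1→P_2: (12)(15) − (7)(10) = 110
P_2→P_3: (7)(-4) − (-13)(15) = 167
P_3→P_4: (-13)(-6) − (-11)(-4) = 34
P_4→P_5: (-11)(-6) − (11)(-6) = 132
P_5→P_6: (11)(3) − (15)(-6) = 123
P_6→P_1: (15)(10) − (12)(3) = 114
Σ = 680
Area = |Σ|/2 = 340.

340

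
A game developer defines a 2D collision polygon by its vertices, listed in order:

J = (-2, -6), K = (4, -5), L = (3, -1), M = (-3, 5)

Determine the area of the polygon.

42.5

Apply the shoelace formula: 2A = Σ (x_i·y_{i+1} − x_{i+1}·y_i), indices taken mod 4.
Σ = (34) + (11) + (12) + (28) = 85
Area = |Σ|/2 = 42.5.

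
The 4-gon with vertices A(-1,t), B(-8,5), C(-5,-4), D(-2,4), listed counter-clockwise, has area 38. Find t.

The doubled signed area Σ (x_i y_{i+1} − x_{i+1} y_i) is linear in t.
With t=0 it equals 28; the coefficient of t is 6 (from the two edges through A).
So 6·t + 28 = 2·38 = 76 ⇒ t = 8.

8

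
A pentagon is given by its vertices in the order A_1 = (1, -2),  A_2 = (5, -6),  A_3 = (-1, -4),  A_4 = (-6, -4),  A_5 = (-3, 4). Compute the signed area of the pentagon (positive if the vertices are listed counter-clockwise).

-38

Cross-terms: 4, -26, -20, -36, 2  ⇒  Σ = -76
Signed area = Σ/2 = -38 (negative ⇒ clockwise traversal).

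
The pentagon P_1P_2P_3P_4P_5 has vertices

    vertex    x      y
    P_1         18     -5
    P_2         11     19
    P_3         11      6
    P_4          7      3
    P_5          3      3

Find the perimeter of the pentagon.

64

|P_1P_2| = √((-7)² + (24)²) = √625 = 25
|P_2P_3| = √((0)² + (-13)²) = √169 = 13
|P_3P_4| = √((-4)² + (-3)²) = √25 = 5
|P_4P_5| = √((-4)² + (0)²) = √16 = 4
|P_5P_1| = √((15)² + (-8)²) = √289 = 17
Perimeter = 25 + 13 + 5 + 4 + 17 = 64.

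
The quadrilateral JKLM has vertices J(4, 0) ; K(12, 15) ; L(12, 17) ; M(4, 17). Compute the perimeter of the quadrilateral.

44

|JK| = √((8)² + (15)²) = √289 = 17
|KL| = √((0)² + (2)²) = √4 = 2
|LM| = √((-8)² + (0)²) = √64 = 8
|MJ| = √((0)² + (-17)²) = √289 = 17
Perimeter = 17 + 2 + 8 + 17 = 44.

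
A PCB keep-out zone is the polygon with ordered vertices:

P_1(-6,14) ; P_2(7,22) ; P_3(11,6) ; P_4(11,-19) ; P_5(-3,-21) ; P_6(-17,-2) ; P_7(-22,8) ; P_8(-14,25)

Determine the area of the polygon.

1004

Apply Gauss's area formula: 2A = Σ (x_i·y_{i+1} − x_{i+1}·y_i), indices taken mod 8.
Cross-terms: -230, -200, -275, -288, -351, -180, -438, -46  ⇒  Σ = -2008
Area = |Σ|/2 = 1004.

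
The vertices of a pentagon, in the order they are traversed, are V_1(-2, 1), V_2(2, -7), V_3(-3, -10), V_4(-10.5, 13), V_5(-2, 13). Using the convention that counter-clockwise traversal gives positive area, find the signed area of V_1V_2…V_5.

Apply the shoelace (surveyor's) formula: 2A = Σ (x_i·y_{i+1} − x_{i+1}·y_i), indices taken mod 5.
V_1→V_2: (-2)(-7) − (2)(1) = 12
V_2→V_3: (2)(-10) − (-3)(-7) = -41
V_3→V_4: (-3)(13) − (-10.5)(-10) = -144
V_4→V_5: (-10.5)(13) − (-2)(13) = -110.5
V_5→V_1: (-2)(1) − (-2)(13) = 24
Σ = -259.5
Signed area = Σ/2 = -129.75 (negative ⇒ clockwise traversal).

-129.75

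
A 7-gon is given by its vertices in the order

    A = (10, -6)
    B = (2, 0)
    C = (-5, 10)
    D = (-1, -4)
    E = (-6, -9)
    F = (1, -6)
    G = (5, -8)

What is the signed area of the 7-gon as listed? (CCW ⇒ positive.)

82

Apply Gauss's area formula: 2A = Σ (x_i·y_{i+1} − x_{i+1}·y_i), indices taken mod 7.
A→B: (10)(0) − (2)(-6) = 12
B→C: (2)(10) − (-5)(0) = 20
C→D: (-5)(-4) − (-1)(10) = 30
D→E: (-1)(-9) − (-6)(-4) = -15
E→F: (-6)(-6) − (1)(-9) = 45
F→G: (1)(-8) − (5)(-6) = 22
G→A: (5)(-6) − (10)(-8) = 50
Σ = 164
Signed area = Σ/2 = 82 (positive ⇒ counter-clockwise traversal).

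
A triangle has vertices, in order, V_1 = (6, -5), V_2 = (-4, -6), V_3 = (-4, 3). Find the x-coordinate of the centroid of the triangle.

Apply the surveyor's formula. First the cross-terms c_i = x_i·y_{i+1} − x_{i+1}·y_i:
  -56, -36, 2  ⇒  2A = -90, A = -45.
Then Σ (x_i + x_{i+1})·c_i = 180, so x̄ = 180 / (6·(-45)) = -2/3.

-2/3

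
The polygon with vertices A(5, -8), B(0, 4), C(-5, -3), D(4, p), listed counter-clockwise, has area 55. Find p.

-9

Write out the shoelace sum; only the two edges meeting at D involve p:
2·Area = [((-5)·p − 4·(-3)) + (4·(-8) − 5·p)] + 40
       = -10·p + 20 = 110
⇒ p = -9.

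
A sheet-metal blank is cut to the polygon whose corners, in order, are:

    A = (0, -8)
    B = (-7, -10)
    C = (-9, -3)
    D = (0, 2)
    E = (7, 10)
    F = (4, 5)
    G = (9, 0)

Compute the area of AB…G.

139.5

Cross-terms: -56, -69, -18, -14, -5, -45, -72  ⇒  Σ = -279
Area = |Σ|/2 = 139.5.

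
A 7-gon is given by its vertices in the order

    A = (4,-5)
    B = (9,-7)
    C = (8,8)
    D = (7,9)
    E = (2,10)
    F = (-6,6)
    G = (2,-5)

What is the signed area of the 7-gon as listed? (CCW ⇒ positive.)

Apply the shoelace (surveyor's) formula: 2A = Σ (x_i·y_{i+1} − x_{i+1}·y_i), indices taken mod 7.
Cross-terms: 17, 128, 16, 52, 72, 18, 10  ⇒  Σ = 313
Signed area = Σ/2 = 156.5 (positive ⇒ counter-clockwise traversal).

156.5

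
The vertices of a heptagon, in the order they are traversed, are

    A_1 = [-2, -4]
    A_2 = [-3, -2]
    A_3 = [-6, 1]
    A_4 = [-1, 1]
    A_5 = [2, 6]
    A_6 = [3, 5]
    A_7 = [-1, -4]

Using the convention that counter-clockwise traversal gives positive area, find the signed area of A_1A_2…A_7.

Σ = (-8) + (-15) + (-5) + (-8) + (-8) + (-7) + (-4) = -55
Signed area = Σ/2 = -27.5 (negative ⇒ clockwise traversal).

-27.5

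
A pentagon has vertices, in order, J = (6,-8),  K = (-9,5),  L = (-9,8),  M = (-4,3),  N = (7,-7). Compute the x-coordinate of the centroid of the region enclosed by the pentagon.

Apply the surveyor's formula. First the cross-terms c_i = x_i·y_{i+1} − x_{i+1}·y_i:
  -42, -27, 5, 7, -14  ⇒  2A = -71, A = -35.5.
Then Σ (x_i + x_{i+1})·c_i = 386, so x̄ = 386 / (6·(-35.5)) = -386/213.

-386/213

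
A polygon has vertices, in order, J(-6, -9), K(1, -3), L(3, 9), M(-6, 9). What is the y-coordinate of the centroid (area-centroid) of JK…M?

23/13

Apply the surveyor's formula. First the cross-terms c_i = x_i·y_{i+1} − x_{i+1}·y_i:
  27, 18, 81, 108  ⇒  2A = 234, A = 117.
Then Σ (y_i + y_{i+1})·c_i = 1242, so ȳ = 1242 / (6·117) = 23/13.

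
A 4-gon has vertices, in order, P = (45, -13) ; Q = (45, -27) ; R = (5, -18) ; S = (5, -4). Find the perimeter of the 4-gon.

|PQ| = √((0)² + (-14)²) = √196 = 14
|QR| = √((-40)² + (9)²) = √1681 = 41
|RS| = √((0)² + (14)²) = √196 = 14
|SP| = √((40)² + (-9)²) = √1681 = 41
Perimeter = 14 + 41 + 14 + 41 = 110.

110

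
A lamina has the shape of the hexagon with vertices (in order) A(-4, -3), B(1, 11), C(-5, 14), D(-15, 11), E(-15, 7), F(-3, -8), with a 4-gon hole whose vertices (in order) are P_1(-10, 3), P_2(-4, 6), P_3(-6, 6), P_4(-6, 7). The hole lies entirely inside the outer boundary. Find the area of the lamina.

175.5

Outer boundary:
Apply Gauss's area formula: 2A = Σ (x_i·y_{i+1} − x_{i+1}·y_i), indices taken mod 6.
Cross-terms: -41, 69, 155, 60, 141, -23  ⇒  Σ = 361
Area = |Σ|/2 = 180.5.
Hole:
Apply the shoelace formula: 2A = Σ (x_i·y_{i+1} − x_{i+1}·y_i), indices taken mod 4.
Σ = (-48) + (12) + (-6) + (52) = 10
Area = |Σ|/2 = 5.
Net area = 180.5 − 5 = 175.5.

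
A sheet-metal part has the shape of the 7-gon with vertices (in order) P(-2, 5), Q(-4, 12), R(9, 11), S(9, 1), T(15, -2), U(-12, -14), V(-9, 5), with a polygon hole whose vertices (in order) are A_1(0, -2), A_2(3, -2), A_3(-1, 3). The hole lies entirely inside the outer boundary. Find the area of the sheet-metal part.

Outer boundary:
Σ = (-4) + (-152) + (-90) + (-33) + (-234) + (-186) + (-35) = -734
Area = |Σ|/2 = 367.
Hole:
Σ = (6) + (7) + (2) = 15
Area = |Σ|/2 = 7.5.
Net area = 367 − 7.5 = 359.5.

359.5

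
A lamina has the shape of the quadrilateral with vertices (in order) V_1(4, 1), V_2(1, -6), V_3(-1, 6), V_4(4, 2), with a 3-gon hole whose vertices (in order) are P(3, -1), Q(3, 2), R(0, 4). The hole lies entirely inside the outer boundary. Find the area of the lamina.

Outer boundary:
Apply Gauss's area formula: 2A = Σ (x_i·y_{i+1} − x_{i+1}·y_i), indices taken mod 4.
Σ = (-25) + (0) + (-26) + (-4) = -55
Area = |Σ|/2 = 27.5.
Hole:
Apply the shoelace (surveyor's) formula: 2A = Σ (x_i·y_{i+1} − x_{i+1}·y_i), indices taken mod 3.
Σ = (9) + (12) + (-12) = 9
Area = |Σ|/2 = 4.5.
Net area = 27.5 − 4.5 = 23.

23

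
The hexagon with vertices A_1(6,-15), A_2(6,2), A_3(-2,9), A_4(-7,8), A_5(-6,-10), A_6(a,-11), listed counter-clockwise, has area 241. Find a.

-5

The doubled signed area Σ (x_i y_{i+1} − x_{i+1} y_i) is linear in a.
With a=0 it equals 457; the coefficient of a is -5 (from the two edges through A_6).
So -5·a + 457 = 2·241 = 482 ⇒ a = -5.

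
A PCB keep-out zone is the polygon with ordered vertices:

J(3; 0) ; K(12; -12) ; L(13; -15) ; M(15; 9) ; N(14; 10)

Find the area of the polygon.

138

Apply Gauss's area formula: 2A = Σ (x_i·y_{i+1} − x_{i+1}·y_i), indices taken mod 5.
Σ = (-36) + (-24) + (342) + (24) + (-30) = 276
Area = |Σ|/2 = 138.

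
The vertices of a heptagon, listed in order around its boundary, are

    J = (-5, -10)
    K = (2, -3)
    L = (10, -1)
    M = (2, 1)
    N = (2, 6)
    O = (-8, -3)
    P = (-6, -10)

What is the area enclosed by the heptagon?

Apply the shoelace formula: 2A = Σ (x_i·y_{i+1} − x_{i+1}·y_i), indices taken mod 7.
J→K: (-5)(-3) − (2)(-10) = 35
K→L: (2)(-1) − (10)(-3) = 28
L→M: (10)(1) − (2)(-1) = 12
M→N: (2)(6) − (2)(1) = 10
N→O: (2)(-3) − (-8)(6) = 42
O→P: (-8)(-10) − (-6)(-3) = 62
P→J: (-6)(-10) − (-5)(-10) = 10
Σ = 199
Area = |Σ|/2 = 99.5.

99.5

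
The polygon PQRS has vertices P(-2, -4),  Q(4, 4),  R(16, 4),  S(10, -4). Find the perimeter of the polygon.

|PQ| = √((6)² + (8)²) = √100 = 10
|QR| = √((12)² + (0)²) = √144 = 12
|RS| = √((-6)² + (-8)²) = √100 = 10
|SP| = √((-12)² + (0)²) = √144 = 12
Perimeter = 10 + 12 + 10 + 12 = 44.

44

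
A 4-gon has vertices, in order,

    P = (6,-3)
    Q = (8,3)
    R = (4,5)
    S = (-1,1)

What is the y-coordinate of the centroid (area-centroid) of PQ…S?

Apply the shoelace (surveyor's) formula. First the cross-terms c_i = x_i·y_{i+1} − x_{i+1}·y_i:
  42, 28, 9, -3  ⇒  2A = 76, A = 38.
Then Σ (y_i + y_{i+1})·c_i = 284, so ȳ = 284 / (6·38) = 71/57.

71/57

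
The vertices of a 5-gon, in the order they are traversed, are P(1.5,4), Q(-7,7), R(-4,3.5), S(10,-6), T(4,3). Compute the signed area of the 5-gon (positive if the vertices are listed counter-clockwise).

48.25

Apply Gauss's area formula: 2A = Σ (x_i·y_{i+1} − x_{i+1}·y_i), indices taken mod 5.
P→Q: (1.5)(7) − (-7)(4) = 38.5
Q→R: (-7)(3.5) − (-4)(7) = 3.5
R→S: (-4)(-6) − (10)(3.5) = -11
S→T: (10)(3) − (4)(-6) = 54
T→P: (4)(4) − (1.5)(3) = 11.5
Σ = 96.5
Signed area = Σ/2 = 48.25 (positive ⇒ counter-clockwise traversal).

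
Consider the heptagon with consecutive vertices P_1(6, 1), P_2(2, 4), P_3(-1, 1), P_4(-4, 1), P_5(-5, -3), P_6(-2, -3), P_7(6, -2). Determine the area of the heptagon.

48.5

Apply the surveyor's formula: 2A = Σ (x_i·y_{i+1} − x_{i+1}·y_i), indices taken mod 7.
P_1→P_2: (6)(4) − (2)(1) = 22
P_2→P_3: (2)(1) − (-1)(4) = 6
P_3→P_4: (-1)(1) − (-4)(1) = 3
P_4→P_5: (-4)(-3) − (-5)(1) = 17
P_5→P_6: (-5)(-3) − (-2)(-3) = 9
P_6→P_7: (-2)(-2) − (6)(-3) = 22
P_7→P_1: (6)(1) − (6)(-2) = 18
Σ = 97
Area = |Σ|/2 = 48.5.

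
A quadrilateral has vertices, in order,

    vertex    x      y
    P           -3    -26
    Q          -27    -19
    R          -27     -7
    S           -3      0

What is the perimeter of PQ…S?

|PQ| = √((-24)² + (7)²) = √625 = 25
|QR| = √((0)² + (12)²) = √144 = 12
|RS| = √((24)² + (7)²) = √625 = 25
|SP| = √((0)² + (-26)²) = √676 = 26
Perimeter = 25 + 12 + 25 + 26 = 88.

88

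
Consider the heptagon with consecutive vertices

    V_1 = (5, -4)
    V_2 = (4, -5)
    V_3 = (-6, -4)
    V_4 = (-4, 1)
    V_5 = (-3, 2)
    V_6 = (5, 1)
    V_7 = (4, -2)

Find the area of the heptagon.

57.5

Apply Gauss's area formula: 2A = Σ (x_i·y_{i+1} − x_{i+1}·y_i), indices taken mod 7.
V_1→V_2: (5)(-5) − (4)(-4) = -9
V_2→V_3: (4)(-4) − (-6)(-5) = -46
V_3→V_4: (-6)(1) − (-4)(-4) = -22
V_4→V_5: (-4)(2) − (-3)(1) = -5
V_5→V_6: (-3)(1) − (5)(2) = -13
V_6→V_7: (5)(-2) − (4)(1) = -14
V_7→V_1: (4)(-4) − (5)(-2) = -6
Σ = -115
Area = |Σ|/2 = 57.5.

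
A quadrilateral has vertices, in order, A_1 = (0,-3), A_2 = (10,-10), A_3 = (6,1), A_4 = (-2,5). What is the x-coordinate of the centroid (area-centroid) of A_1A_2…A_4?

Apply Gauss's area formula. First the cross-terms c_i = x_i·y_{i+1} − x_{i+1}·y_i:
  30, 70, 32, 6  ⇒  2A = 138, A = 69.
Then Σ (x_i + x_{i+1})·c_i = 1536, so x̄ = 1536 / (6·69) = 256/69.

256/69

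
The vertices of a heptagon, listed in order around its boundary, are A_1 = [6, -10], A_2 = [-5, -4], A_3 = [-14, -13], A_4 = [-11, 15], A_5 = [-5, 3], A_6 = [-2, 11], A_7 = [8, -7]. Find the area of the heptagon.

Cross-terms: -74, 9, -353, 42, -49, -74, -38  ⇒  Σ = -537
Area = |Σ|/2 = 268.5.

268.5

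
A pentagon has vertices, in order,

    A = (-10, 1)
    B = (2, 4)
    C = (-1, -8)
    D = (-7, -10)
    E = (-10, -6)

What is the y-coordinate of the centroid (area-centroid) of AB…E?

Apply the surveyor's formula. First the cross-terms c_i = x_i·y_{i+1} − x_{i+1}·y_i:
  -42, -12, -46, -58, -70  ⇒  2A = -228, A = -114.
Then Σ (y_i + y_{i+1})·c_i = 1944, so ȳ = 1944 / (6·(-114)) = -54/19.

-54/19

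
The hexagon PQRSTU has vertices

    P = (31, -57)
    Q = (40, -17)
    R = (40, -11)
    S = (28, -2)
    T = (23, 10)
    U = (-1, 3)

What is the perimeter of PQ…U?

168

|PQ| = √((9)² + (40)²) = √1681 = 41
|QR| = √((0)² + (6)²) = √36 = 6
|RS| = √((-12)² + (9)²) = √225 = 15
|ST| = √((-5)² + (12)²) = √169 = 13
|TU| = √((-24)² + (-7)²) = √625 = 25
|UP| = √((32)² + (-60)²) = √4624 = 68
Perimeter = 41 + 6 + 15 + 13 + 25 + 68 = 168.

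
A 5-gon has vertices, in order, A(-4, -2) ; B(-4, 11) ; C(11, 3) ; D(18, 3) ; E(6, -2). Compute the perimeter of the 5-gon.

|AB| = √((0)² + (13)²) = √169 = 13
|BC| = √((15)² + (-8)²) = √289 = 17
|CD| = √((7)² + (0)²) = √49 = 7
|DE| = √((-12)² + (-5)²) = √169 = 13
|EA| = √((-10)² + (0)²) = √100 = 10
Perimeter = 13 + 17 + 7 + 13 + 10 = 60.

60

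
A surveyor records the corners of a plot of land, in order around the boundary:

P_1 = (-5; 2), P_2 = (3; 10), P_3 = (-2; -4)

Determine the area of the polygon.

36

P_1→P_2: (-5)(10) − (3)(2) = -56
P_2→P_3: (3)(-4) − (-2)(10) = 8
P_3→P_1: (-2)(2) − (-5)(-4) = -24
Σ = -72
Area = |Σ|/2 = 36.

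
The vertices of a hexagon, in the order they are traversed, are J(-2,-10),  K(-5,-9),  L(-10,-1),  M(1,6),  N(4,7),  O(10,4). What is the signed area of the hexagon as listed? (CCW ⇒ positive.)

Apply the surveyor's formula: 2A = Σ (x_i·y_{i+1} − x_{i+1}·y_i), indices taken mod 6.
J→K: (-2)(-9) − (-5)(-10) = -32
K→L: (-5)(-1) − (-10)(-9) = -85
L→M: (-10)(6) − (1)(-1) = -59
M→N: (1)(7) − (4)(6) = -17
N→O: (4)(4) − (10)(7) = -54
O→J: (10)(-10) − (-2)(4) = -92
Σ = -339
Signed area = Σ/2 = -169.5 (negative ⇒ clockwise traversal).

-169.5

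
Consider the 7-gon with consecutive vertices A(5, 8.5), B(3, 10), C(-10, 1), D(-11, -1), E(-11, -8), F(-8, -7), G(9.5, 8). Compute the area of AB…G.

140.875

Σ = (24.5) + (103) + (21) + (77) + (13) + (2.5) + (40.75) = 281.75
Area = |Σ|/2 = 140.875.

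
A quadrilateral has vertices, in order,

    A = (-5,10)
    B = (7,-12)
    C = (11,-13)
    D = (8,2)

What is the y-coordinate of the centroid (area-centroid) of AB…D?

Apply the surveyor's formula. First the cross-terms c_i = x_i·y_{i+1} − x_{i+1}·y_i:
  -10, 41, 126, 90  ⇒  2A = 247, A = 123.5.
Then Σ (y_i + y_{i+1})·c_i = -1311, so ȳ = -1311 / (6·123.5) = -23/13.

-23/13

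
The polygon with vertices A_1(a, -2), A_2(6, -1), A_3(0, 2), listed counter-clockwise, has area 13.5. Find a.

The doubled signed area Σ (x_i y_{i+1} − x_{i+1} y_i) is linear in a.
With a=0 it equals 24; the coefficient of a is -3 (from the two edges through A_1).
So -3·a + 24 = 2·13.5 = 27 ⇒ a = -1.

-1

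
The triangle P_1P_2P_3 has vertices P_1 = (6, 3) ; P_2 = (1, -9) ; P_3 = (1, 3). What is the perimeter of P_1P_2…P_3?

30

|P_1P_2| = √((-5)² + (-12)²) = √169 = 13
|P_2P_3| = √((0)² + (12)²) = √144 = 12
|P_3P_1| = √((5)² + (0)²) = √25 = 5
Perimeter = 13 + 12 + 5 = 30.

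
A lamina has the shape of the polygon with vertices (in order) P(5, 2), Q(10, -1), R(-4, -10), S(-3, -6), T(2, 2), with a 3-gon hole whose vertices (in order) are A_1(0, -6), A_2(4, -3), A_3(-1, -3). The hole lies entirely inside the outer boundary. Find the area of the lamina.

60

Outer boundary:
Apply the surveyor's formula: 2A = Σ (x_i·y_{i+1} − x_{i+1}·y_i), indices taken mod 5.
Σ = (-25) + (-104) + (-6) + (6) + (-6) = -135
Area = |Σ|/2 = 67.5.
Hole:
Cross-terms: 24, -15, 6  ⇒  Σ = 15
Area = |Σ|/2 = 7.5.
Net area = 67.5 − 7.5 = 60.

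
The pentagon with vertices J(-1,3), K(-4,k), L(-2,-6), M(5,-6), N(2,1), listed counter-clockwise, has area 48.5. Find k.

-5

The doubled signed area Σ (x_i y_{i+1} − x_{i+1} y_i) is linear in k.
With k=0 it equals 102; the coefficient of k is 1 (from the two edges through K).
So 1·k + 102 = 2·48.5 = 97 ⇒ k = -5.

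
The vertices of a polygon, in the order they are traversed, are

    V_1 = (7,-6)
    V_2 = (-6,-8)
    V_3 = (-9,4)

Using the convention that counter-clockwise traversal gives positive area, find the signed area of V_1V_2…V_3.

-81

Apply the shoelace formula: 2A = Σ (x_i·y_{i+1} − x_{i+1}·y_i), indices taken mod 3.
V_1→V_2: (7)(-8) − (-6)(-6) = -92
V_2→V_3: (-6)(4) − (-9)(-8) = -96
V_3→V_1: (-9)(-6) − (7)(4) = 26
Σ = -162
Signed area = Σ/2 = -81 (negative ⇒ clockwise traversal).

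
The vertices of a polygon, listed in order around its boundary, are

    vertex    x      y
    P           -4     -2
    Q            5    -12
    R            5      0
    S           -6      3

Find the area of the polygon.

78.5

Apply Gauss's area formula: 2A = Σ (x_i·y_{i+1} − x_{i+1}·y_i), indices taken mod 4.
P→Q: (-4)(-12) − (5)(-2) = 58
Q→R: (5)(0) − (5)(-12) = 60
R→S: (5)(3) − (-6)(0) = 15
S→P: (-6)(-2) − (-4)(3) = 24
Σ = 157
Area = |Σ|/2 = 78.5.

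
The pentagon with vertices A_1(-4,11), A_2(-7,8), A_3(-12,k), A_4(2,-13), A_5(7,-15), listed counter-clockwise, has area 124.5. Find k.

The doubled signed area Σ (x_i y_{i+1} − x_{i+1} y_i) is linear in k.
With k=0 it equals 375; the coefficient of k is -9 (from the two edges through A_3).
So -9·k + 375 = 2·124.5 = 249 ⇒ k = 14.

14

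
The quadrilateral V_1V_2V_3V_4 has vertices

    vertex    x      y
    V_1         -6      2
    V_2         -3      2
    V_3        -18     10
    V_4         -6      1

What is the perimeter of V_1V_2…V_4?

|V_1V_2| = √((3)² + (0)²) = √9 = 3
|V_2V_3| = √((-15)² + (8)²) = √289 = 17
|V_3V_4| = √((12)² + (-9)²) = √225 = 15
|V_4V_1| = √((0)² + (1)²) = √1 = 1
Perimeter = 3 + 17 + 15 + 1 = 36.

36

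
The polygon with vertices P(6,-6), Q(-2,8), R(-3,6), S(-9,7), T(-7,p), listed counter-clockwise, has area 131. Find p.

The doubled signed area Σ (x_i y_{i+1} − x_{i+1} y_i) is linear in p.
With p=0 it equals 172; the coefficient of p is -15 (from the two edges through T).
So -15·p + 172 = 2·131 = 262 ⇒ p = -6.

-6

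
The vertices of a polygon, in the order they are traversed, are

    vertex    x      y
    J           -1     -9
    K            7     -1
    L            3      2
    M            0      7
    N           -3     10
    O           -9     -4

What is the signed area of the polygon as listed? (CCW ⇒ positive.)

151

Apply the surveyor's formula: 2A = Σ (x_i·y_{i+1} − x_{i+1}·y_i), indices taken mod 6.
J→K: (-1)(-1) − (7)(-9) = 64
K→L: (7)(2) − (3)(-1) = 17
L→M: (3)(7) − (0)(2) = 21
M→N: (0)(10) − (-3)(7) = 21
N→O: (-3)(-4) − (-9)(10) = 102
O→J: (-9)(-9) − (-1)(-4) = 77
Σ = 302
Signed area = Σ/2 = 151 (positive ⇒ counter-clockwise traversal).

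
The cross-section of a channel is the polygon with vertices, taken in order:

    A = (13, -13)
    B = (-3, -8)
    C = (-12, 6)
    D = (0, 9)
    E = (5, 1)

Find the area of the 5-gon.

244

Apply Gauss's area formula: 2A = Σ (x_i·y_{i+1} − x_{i+1}·y_i), indices taken mod 5.
Σ = (-143) + (-114) + (-108) + (-45) + (-78) = -488
Area = |Σ|/2 = 244.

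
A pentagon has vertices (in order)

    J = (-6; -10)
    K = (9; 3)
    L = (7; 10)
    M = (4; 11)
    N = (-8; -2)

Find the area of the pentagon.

J→K: (-6)(3) − (9)(-10) = 72
K→L: (9)(10) − (7)(3) = 69
L→M: (7)(11) − (4)(10) = 37
M→N: (4)(-2) − (-8)(11) = 80
N→J: (-8)(-10) − (-6)(-2) = 68
Σ = 326
Area = |Σ|/2 = 163.

163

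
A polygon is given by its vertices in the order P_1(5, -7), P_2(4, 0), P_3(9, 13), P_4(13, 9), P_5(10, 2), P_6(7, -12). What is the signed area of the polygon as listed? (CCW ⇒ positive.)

-97.5

Apply the shoelace (surveyor's) formula: 2A = Σ (x_i·y_{i+1} − x_{i+1}·y_i), indices taken mod 6.
Cross-terms: 28, 52, -88, -64, -134, 11  ⇒  Σ = -195
Signed area = Σ/2 = -97.5 (negative ⇒ clockwise traversal).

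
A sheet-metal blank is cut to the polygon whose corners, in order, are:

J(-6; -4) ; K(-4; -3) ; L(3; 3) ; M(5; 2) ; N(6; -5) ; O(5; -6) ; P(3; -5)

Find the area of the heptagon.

J→K: (-6)(-3) − (-4)(-4) = 2
K→L: (-4)(3) − (3)(-3) = -3
L→M: (3)(2) − (5)(3) = -9
M→N: (5)(-5) − (6)(2) = -37
N→O: (6)(-6) − (5)(-5) = -11
O→P: (5)(-5) − (3)(-6) = -7
P→J: (3)(-4) − (-6)(-5) = -42
Σ = -107
Area = |Σ|/2 = 53.5.

53.5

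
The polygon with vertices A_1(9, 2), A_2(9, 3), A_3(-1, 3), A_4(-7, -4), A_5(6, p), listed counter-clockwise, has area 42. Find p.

1

Write out the shoelace sum; only the two edges meeting at A_5 involve p:
2·Area = [((-7)·p − 6·(-4)) + (6·2 − 9·p)] + 64
       = -16·p + 100 = 84
⇒ p = 1.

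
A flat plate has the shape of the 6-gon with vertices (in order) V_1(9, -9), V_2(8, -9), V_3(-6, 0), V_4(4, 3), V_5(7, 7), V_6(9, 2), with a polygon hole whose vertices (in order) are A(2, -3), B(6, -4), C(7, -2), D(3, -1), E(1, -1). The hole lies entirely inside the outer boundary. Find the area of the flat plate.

Outer boundary:
Apply the surveyor's formula: 2A = Σ (x_i·y_{i+1} − x_{i+1}·y_i), indices taken mod 6.
Cross-terms: -9, -54, -18, 7, -49, -99  ⇒  Σ = -222
Area = |Σ|/2 = 111.
Hole:
Σ = (10) + (16) + (-1) + (-2) + (-1) = 22
Area = |Σ|/2 = 11.
Net area = 111 − 11 = 100.

100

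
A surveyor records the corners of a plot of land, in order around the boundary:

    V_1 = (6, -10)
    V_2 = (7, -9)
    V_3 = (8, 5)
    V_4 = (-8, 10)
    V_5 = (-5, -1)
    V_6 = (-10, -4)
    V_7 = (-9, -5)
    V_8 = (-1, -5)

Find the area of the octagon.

Apply the shoelace (surveyor's) formula: 2A = Σ (x_i·y_{i+1} − x_{i+1}·y_i), indices taken mod 8.
Σ = (16) + (107) + (120) + (58) + (10) + (14) + (40) + (40) = 405
Area = |Σ|/2 = 202.5.

202.5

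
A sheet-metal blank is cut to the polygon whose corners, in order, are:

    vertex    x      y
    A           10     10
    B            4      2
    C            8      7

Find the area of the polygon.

Apply Gauss's area formula: 2A = Σ (x_i·y_{i+1} − x_{i+1}·y_i), indices taken mod 3.
A→B: (10)(2) − (4)(10) = -20
B→C: (4)(7) − (8)(2) = 12
C→A: (8)(10) − (10)(7) = 10
Σ = 2
Area = |Σ|/2 = 1.

1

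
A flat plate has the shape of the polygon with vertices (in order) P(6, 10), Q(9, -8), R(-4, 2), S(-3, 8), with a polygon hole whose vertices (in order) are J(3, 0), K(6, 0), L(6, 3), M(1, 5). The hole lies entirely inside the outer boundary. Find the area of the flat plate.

113

Outer boundary:
P→Q: (6)(-8) − (9)(10) = -138
Q→R: (9)(2) − (-4)(-8) = -14
R→S: (-4)(8) − (-3)(2) = -26
S→P: (-3)(10) − (6)(8) = -78
Σ = -256
Area = |Σ|/2 = 128.
Hole:
Σ = (0) + (18) + (27) + (-15) = 30
Area = |Σ|/2 = 15.
Net area = 128 − 15 = 113.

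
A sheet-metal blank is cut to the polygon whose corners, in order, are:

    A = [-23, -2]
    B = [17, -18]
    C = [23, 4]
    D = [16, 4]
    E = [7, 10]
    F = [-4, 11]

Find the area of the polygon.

734

Apply the shoelace (surveyor's) formula: 2A = Σ (x_i·y_{i+1} − x_{i+1}·y_i), indices taken mod 6.
Σ = (448) + (482) + (28) + (132) + (117) + (261) = 1468
Area = |Σ|/2 = 734.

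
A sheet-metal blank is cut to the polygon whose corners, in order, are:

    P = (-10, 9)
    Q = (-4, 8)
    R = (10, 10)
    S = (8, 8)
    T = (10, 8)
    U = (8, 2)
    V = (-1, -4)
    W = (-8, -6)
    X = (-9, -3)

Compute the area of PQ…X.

210.5

Cross-terms: -44, -120, 0, -16, -44, -30, -26, -30, -111  ⇒  Σ = -421
Area = |Σ|/2 = 210.5.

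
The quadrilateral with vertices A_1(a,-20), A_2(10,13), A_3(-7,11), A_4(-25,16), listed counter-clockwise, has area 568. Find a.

-24

The doubled signed area Σ (x_i y_{i+1} − x_{i+1} y_i) is linear in a.
With a=0 it equals 1064; the coefficient of a is -3 (from the two edges through A_1).
So -3·a + 1064 = 2·568 = 1136 ⇒ a = -24.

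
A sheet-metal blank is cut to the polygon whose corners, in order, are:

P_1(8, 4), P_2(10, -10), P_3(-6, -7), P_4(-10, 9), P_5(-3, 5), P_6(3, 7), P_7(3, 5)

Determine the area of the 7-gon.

Σ = (-120) + (-130) + (-124) + (-23) + (-36) + (-6) + (-28) = -467
Area = |Σ|/2 = 233.5.

233.5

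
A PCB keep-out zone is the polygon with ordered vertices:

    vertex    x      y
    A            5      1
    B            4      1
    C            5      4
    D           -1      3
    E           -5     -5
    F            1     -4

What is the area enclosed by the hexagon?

48.5

A→B: (5)(1) − (4)(1) = 1
B→C: (4)(4) − (5)(1) = 11
C→D: (5)(3) − (-1)(4) = 19
D→E: (-1)(-5) − (-5)(3) = 20
E→F: (-5)(-4) − (1)(-5) = 25
F→A: (1)(1) − (5)(-4) = 21
Σ = 97
Area = |Σ|/2 = 48.5.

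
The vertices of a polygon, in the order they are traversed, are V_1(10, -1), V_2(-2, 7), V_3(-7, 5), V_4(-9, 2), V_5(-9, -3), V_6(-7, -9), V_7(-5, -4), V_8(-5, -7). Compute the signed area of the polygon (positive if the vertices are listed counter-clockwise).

Apply the shoelace formula: 2A = Σ (x_i·y_{i+1} − x_{i+1}·y_i), indices taken mod 8.
V_1→V_2: (10)(7) − (-2)(-1) = 68
V_2→V_3: (-2)(5) − (-7)(7) = 39
V_3→V_4: (-7)(2) − (-9)(5) = 31
V_4→V_5: (-9)(-3) − (-9)(2) = 45
V_5→V_6: (-9)(-9) − (-7)(-3) = 60
V_6→V_7: (-7)(-4) − (-5)(-9) = -17
V_7→V_8: (-5)(-7) − (-5)(-4) = 15
V_8→V_1: (-5)(-1) − (10)(-7) = 75
Σ = 316
Signed area = Σ/2 = 158 (positive ⇒ counter-clockwise traversal).

158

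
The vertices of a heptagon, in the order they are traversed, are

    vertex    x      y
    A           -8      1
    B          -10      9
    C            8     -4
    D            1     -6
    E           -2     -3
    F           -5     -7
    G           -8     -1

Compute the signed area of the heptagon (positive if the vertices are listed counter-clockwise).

Cross-terms: -62, -32, -44, -15, -1, -51, -16  ⇒  Σ = -221
Signed area = Σ/2 = -110.5 (negative ⇒ clockwise traversal).

-110.5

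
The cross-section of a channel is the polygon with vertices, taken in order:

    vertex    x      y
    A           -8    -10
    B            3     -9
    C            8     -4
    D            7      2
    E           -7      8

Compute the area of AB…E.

205

Apply the surveyor's formula: 2A = Σ (x_i·y_{i+1} − x_{i+1}·y_i), indices taken mod 5.
Cross-terms: 102, 60, 44, 70, 134  ⇒  Σ = 410
Area = |Σ|/2 = 205.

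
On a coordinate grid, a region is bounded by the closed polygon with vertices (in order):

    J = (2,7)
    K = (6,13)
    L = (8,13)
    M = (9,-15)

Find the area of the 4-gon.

93

Apply Gauss's area formula: 2A = Σ (x_i·y_{i+1} − x_{i+1}·y_i), indices taken mod 4.
Σ = (-16) + (-26) + (-237) + (93) = -186
Area = |Σ|/2 = 93.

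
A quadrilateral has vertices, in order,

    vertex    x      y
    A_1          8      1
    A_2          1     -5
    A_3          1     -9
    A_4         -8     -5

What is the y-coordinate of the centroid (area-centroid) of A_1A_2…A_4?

Apply the shoelace (surveyor's) formula. First the cross-terms c_i = x_i·y_{i+1} − x_{i+1}·y_i:
  -41, -4, -77, 32  ⇒  2A = -90, A = -45.
Then Σ (y_i + y_{i+1})·c_i = 1170, so ȳ = 1170 / (6·(-45)) = -13/3.

-13/3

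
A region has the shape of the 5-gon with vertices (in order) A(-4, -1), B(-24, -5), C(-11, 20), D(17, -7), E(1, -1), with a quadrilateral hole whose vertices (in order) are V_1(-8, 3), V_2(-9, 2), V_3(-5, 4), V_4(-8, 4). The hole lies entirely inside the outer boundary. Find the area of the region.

406

Outer boundary:
Apply the shoelace formula: 2A = Σ (x_i·y_{i+1} − x_{i+1}·y_i), indices taken mod 5.
A→B: (-4)(-5) − (-24)(-1) = -4
B→C: (-24)(20) − (-11)(-5) = -535
C→D: (-11)(-7) − (17)(20) = -263
D→E: (17)(-1) − (1)(-7) = -10
E→A: (1)(-1) − (-4)(-1) = -5
Σ = -817
Area = |Σ|/2 = 408.5.
Hole:
Apply the shoelace formula: 2A = Σ (x_i·y_{i+1} − x_{i+1}·y_i), indices taken mod 4.
Cross-terms: 11, -26, 12, 8  ⇒  Σ = 5
Area = |Σ|/2 = 2.5.
Net area = 408.5 − 2.5 = 406.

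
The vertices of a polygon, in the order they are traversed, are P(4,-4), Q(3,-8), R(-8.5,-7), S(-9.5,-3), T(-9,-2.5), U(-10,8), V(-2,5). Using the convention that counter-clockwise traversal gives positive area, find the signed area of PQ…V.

P→Q: (4)(-8) − (3)(-4) = -20
Q→R: (3)(-7) − (-8.5)(-8) = -89
R→S: (-8.5)(-3) − (-9.5)(-7) = -41
S→T: (-9.5)(-2.5) − (-9)(-3) = -3.25
T→U: (-9)(8) − (-10)(-2.5) = -97
U→V: (-10)(5) − (-2)(8) = -34
V→P: (-2)(-4) − (4)(5) = -12
Σ = -296.25
Signed area = Σ/2 = -148.125 (negative ⇒ clockwise traversal).

-148.125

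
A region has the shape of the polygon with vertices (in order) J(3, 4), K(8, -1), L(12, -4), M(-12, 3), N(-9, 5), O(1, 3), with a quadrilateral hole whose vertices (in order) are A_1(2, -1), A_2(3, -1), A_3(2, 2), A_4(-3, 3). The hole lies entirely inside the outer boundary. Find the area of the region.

59.5

Outer boundary:
Apply the shoelace (surveyor's) formula: 2A = Σ (x_i·y_{i+1} − x_{i+1}·y_i), indices taken mod 6.
Σ = (-35) + (-20) + (-12) + (-33) + (-32) + (-5) = -137
Area = |Σ|/2 = 68.5.
Hole:
Apply Gauss's area formula: 2A = Σ (x_i·y_{i+1} − x_{i+1}·y_i), indices taken mod 4.
Σ = (1) + (8) + (12) + (-3) = 18
Area = |Σ|/2 = 9.
Net area = 68.5 − 9 = 59.5.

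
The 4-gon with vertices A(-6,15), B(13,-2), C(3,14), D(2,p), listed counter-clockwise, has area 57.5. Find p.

12

Write out the shoelace sum; only the two edges meeting at D involve p:
2·Area = [(3·p − 2·14) + (2·15 − (-6)·p)] + 5
       = 9·p + 7 = 115
⇒ p = 12.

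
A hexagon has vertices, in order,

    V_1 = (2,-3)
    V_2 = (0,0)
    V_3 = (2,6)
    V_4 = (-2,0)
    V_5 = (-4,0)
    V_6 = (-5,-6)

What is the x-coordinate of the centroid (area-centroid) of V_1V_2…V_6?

Apply the shoelace (surveyor's) formula. First the cross-terms c_i = x_i·y_{i+1} − x_{i+1}·y_i:
  0, 0, 12, 0, 24, 27  ⇒  2A = 63, A = 31.5.
Then Σ (x_i + x_{i+1})·c_i = -297, so x̄ = -297 / (6·31.5) = -11/7.

-11/7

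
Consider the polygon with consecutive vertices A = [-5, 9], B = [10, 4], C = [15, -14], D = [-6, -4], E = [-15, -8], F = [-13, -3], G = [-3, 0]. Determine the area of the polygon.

280.5

Apply Gauss's area formula: 2A = Σ (x_i·y_{i+1} − x_{i+1}·y_i), indices taken mod 7.
A→B: (-5)(4) − (10)(9) = -110
B→C: (10)(-14) − (15)(4) = -200
C→D: (15)(-4) − (-6)(-14) = -144
D→E: (-6)(-8) − (-15)(-4) = -12
E→F: (-15)(-3) − (-13)(-8) = -59
F→G: (-13)(0) − (-3)(-3) = -9
G→A: (-3)(9) − (-5)(0) = -27
Σ = -561
Area = |Σ|/2 = 280.5.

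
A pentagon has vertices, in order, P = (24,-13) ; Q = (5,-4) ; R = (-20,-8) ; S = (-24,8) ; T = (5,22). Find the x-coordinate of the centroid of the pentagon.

-2

Apply Gauss's area formula. First the cross-terms c_i = x_i·y_{i+1} − x_{i+1}·y_i:
  -31, -120, -352, -568, -593  ⇒  2A = -1664, A = -832.
Then Σ (x_i + x_{i+1})·c_i = 9984, so x̄ = 9984 / (6·(-832)) = -2.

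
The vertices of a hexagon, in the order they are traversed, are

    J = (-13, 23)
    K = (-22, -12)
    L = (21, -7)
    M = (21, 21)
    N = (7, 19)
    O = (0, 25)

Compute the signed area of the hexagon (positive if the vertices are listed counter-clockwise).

1204

Apply the surveyor's formula: 2A = Σ (x_i·y_{i+1} − x_{i+1}·y_i), indices taken mod 6.
Σ = (662) + (406) + (588) + (252) + (175) + (325) = 2408
Signed area = Σ/2 = 1204 (positive ⇒ counter-clockwise traversal).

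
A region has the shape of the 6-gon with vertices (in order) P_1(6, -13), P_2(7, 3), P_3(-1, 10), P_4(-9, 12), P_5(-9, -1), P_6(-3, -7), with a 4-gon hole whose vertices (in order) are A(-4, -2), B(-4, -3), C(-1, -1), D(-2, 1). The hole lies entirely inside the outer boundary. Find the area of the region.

254

Outer boundary:
Σ = (109) + (73) + (78) + (117) + (60) + (81) = 518
Area = |Σ|/2 = 259.
Hole:
Apply the shoelace formula: 2A = Σ (x_i·y_{i+1} − x_{i+1}·y_i), indices taken mod 4.
Cross-terms: 4, 1, -3, 8  ⇒  Σ = 10
Area = |Σ|/2 = 5.
Net area = 259 − 5 = 254.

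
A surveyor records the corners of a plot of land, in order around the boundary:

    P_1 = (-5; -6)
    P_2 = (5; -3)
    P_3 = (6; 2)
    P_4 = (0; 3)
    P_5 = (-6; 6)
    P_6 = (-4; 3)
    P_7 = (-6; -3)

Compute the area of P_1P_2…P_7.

Σ = (45) + (28) + (18) + (18) + (6) + (30) + (21) = 166
Area = |Σ|/2 = 83.

83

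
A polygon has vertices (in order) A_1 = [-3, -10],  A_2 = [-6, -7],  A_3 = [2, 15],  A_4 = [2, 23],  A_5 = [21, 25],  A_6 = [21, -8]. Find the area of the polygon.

729.5

Apply the shoelace (surveyor's) formula: 2A = Σ (x_i·y_{i+1} − x_{i+1}·y_i), indices taken mod 6.
A_1→A_2: (-3)(-7) − (-6)(-10) = -39
A_2→A_3: (-6)(15) − (2)(-7) = -76
A_3→A_4: (2)(23) − (2)(15) = 16
A_4→A_5: (2)(25) − (21)(23) = -433
A_5→A_6: (21)(-8) − (21)(25) = -693
A_6→A_1: (21)(-10) − (-3)(-8) = -234
Σ = -1459
Area = |Σ|/2 = 729.5.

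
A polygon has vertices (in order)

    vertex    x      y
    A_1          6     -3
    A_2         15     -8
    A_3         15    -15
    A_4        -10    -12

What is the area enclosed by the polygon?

Σ = (-3) + (-105) + (-330) + (102) = -336
Area = |Σ|/2 = 168.

168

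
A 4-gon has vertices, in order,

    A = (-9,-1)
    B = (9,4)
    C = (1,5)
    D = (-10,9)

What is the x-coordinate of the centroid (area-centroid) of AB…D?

Apply the surveyor's formula. First the cross-terms c_i = x_i·y_{i+1} − x_{i+1}·y_i:
  -27, 41, 59, 91  ⇒  2A = 164, A = 82.
Then Σ (x_i + x_{i+1})·c_i = -1850, so x̄ = -1850 / (6·82) = -925/246.

-925/246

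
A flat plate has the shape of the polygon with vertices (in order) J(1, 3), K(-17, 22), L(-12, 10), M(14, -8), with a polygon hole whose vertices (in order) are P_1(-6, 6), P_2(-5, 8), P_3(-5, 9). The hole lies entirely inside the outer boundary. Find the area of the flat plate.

Outer boundary:
J→K: (1)(22) − (-17)(3) = 73
K→L: (-17)(10) − (-12)(22) = 94
L→M: (-12)(-8) − (14)(10) = -44
M→J: (14)(3) − (1)(-8) = 50
Σ = 173
Area = |Σ|/2 = 86.5.
Hole:
Apply the shoelace formula: 2A = Σ (x_i·y_{i+1} − x_{i+1}·y_i), indices taken mod 3.
Cross-terms: -18, -5, 24  ⇒  Σ = 1
Area = |Σ|/2 = 0.5.
Net area = 86.5 − 0.5 = 86.

86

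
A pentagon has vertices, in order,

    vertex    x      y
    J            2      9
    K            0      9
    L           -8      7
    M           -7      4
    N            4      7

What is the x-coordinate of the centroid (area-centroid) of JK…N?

-2.4375

Apply the surveyor's formula. First the cross-terms c_i = x_i·y_{i+1} − x_{i+1}·y_i:
  18, 72, 17, -65, 22  ⇒  2A = 64, A = 32.
Then Σ (x_i + x_{i+1})·c_i = -468, so x̄ = -468 / (6·32) = -2.4375.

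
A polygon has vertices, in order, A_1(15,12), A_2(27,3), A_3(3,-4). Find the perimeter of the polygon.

60

|A_1A_2| = √((12)² + (-9)²) = √225 = 15
|A_2A_3| = √((-24)² + (-7)²) = √625 = 25
|A_3A_1| = √((12)² + (16)²) = √400 = 20
Perimeter = 15 + 25 + 20 = 60.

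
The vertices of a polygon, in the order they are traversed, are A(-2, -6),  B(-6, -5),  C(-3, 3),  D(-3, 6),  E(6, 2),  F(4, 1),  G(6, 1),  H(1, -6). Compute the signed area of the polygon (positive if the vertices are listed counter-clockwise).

Apply Gauss's area formula: 2A = Σ (x_i·y_{i+1} − x_{i+1}·y_i), indices taken mod 8.
A→B: (-2)(-5) − (-6)(-6) = -26
B→C: (-6)(3) − (-3)(-5) = -33
C→D: (-3)(6) − (-3)(3) = -9
D→E: (-3)(2) − (6)(6) = -42
E→F: (6)(1) − (4)(2) = -2
F→G: (4)(1) − (6)(1) = -2
G→H: (6)(-6) − (1)(1) = -37
H→A: (1)(-6) − (-2)(-6) = -18
Σ = -169
Signed area = Σ/2 = -84.5 (negative ⇒ clockwise traversal).

-84.5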